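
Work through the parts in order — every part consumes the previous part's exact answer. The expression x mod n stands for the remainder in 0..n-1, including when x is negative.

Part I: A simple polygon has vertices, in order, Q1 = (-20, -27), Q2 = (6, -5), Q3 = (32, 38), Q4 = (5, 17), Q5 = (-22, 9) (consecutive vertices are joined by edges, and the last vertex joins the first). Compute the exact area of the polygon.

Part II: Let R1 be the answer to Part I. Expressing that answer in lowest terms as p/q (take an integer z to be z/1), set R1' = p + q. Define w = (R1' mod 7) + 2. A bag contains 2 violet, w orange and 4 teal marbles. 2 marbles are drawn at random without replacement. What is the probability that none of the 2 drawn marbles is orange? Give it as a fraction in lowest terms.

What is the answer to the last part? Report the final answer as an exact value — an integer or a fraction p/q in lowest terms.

5/12

Part I: cross terms: (-20*-5 - 6*-27)=262, (6*38 - 32*-5)=388, (32*17 - 5*38)=354, (5*9 - -22*17)=419, (-22*-27 - -20*9)=774; twice the area = |2197| = 2197; area = 2197/2; answer 2197/2
Part II: R1 = 2197/2; threaded value p + q = 2199; w = 3; total draws C(9,2) = 36; favorable C(6,2) = 15; P = 5/12; answer 5/12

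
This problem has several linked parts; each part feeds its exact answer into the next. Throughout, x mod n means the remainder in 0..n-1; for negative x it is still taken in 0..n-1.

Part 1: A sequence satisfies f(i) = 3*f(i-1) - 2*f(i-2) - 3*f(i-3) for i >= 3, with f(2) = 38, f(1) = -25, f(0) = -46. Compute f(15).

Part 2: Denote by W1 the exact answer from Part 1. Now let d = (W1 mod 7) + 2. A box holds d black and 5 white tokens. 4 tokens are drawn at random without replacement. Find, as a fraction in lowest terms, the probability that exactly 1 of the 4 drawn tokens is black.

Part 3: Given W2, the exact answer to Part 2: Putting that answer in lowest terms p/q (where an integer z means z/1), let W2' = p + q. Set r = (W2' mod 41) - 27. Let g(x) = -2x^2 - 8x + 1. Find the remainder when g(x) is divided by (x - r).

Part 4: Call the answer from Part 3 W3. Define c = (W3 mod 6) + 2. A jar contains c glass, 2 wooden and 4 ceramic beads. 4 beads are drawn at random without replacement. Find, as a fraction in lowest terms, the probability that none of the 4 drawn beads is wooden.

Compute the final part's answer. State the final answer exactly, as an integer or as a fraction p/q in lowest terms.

21/55

Part 1: f(3) = 3*(38) - 2*(-25) - 3*(-46) = 302; iterating: f(3)=302, f(4)=905, f(5)=1997, f(6)=3275, f(7)=3116, f(8)=-3193, f(9)=-25636, f(10)=-79870, f(11)=-178759, f(12)=-299629, f(13)=-301759, f(14)=230258, f(15)=2193179; answer 2193179
Part 2: W1 = 2193179; d = 4; total draws C(9,4) = 126; favorable C(4,1)*C(5,3) = 40; P = 20/63; answer 20/63
Part 3: W2 = 20/63; threaded value p + q = 83; r = -26; remainder = value at the root: -2*(-26)^2 - 8*(-26)^1 + 1 = (-1352) + (208) + (1) = -1143; answer -1143
Part 4: W3 = -1143; c = 5; total draws C(11,4) = 330; favorable C(9,4) = 126; P = 21/55; answer 21/55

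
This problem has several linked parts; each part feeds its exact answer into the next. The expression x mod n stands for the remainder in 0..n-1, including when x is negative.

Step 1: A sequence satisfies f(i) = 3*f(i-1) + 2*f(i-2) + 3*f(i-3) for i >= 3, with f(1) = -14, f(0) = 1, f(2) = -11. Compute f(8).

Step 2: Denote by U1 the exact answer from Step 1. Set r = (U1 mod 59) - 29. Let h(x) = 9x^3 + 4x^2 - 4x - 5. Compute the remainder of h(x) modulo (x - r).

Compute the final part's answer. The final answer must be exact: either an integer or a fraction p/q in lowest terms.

-60216

Step 1: f(3) = 3*(-11) + 2*(-14) + 3*(1) = -58; iterating: f(3)=-58, f(4)=-238, f(5)=-863, f(6)=-3239, f(7)=-12157, f(8)=-45538; answer -45538
Step 2: U1 = -45538; r = -19; remainder = value at the root: 9*(-19)^3 + 4*(-19)^2 - 4*(-19)^1 - 5 = (-61731) + (1444) + (76) + (-5) = -60216; answer -60216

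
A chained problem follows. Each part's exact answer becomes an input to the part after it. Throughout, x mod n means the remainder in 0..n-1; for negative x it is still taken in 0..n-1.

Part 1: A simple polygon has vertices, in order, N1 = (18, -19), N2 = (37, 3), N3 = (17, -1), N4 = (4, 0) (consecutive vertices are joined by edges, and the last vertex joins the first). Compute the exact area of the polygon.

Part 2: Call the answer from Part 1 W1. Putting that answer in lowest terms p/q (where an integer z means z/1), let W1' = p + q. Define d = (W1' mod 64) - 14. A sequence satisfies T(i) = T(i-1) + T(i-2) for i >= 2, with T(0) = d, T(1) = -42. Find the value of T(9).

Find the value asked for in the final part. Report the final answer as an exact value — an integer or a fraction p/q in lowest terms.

Part 1: cross terms: (18*3 - 37*-19)=757, (37*-1 - 17*3)=-88, (17*0 - 4*-1)=4, (4*-19 - 18*0)=-76; twice the area = |597| = 597; area = 597/2; answer 597/2
Part 2: W1 = 597/2; threaded value p + q = 599; d = 9; T(2) = 1*(-42) + 1*(9) = -33; iterating: T(2)=-33, T(3)=-75, T(4)=-108, T(5)=-183, T(6)=-291, T(7)=-474, T(8)=-765, T(9)=-1239; answer -1239

-1239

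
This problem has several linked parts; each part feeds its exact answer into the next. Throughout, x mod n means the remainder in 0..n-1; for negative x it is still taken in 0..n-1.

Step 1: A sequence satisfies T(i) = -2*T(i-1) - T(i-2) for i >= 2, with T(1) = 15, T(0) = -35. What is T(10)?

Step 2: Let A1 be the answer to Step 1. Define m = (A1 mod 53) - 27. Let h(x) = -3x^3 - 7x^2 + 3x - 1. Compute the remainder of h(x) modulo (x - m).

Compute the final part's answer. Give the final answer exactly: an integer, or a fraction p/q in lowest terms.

24632

Step 1: T(2) = -2*(15) - 1*(-35) = 5; iterating: T(2)=5, T(3)=-25, T(4)=45, T(5)=-65, T(6)=85, T(7)=-105, T(8)=125, T(9)=-145, T(10)=165; answer 165
Step 2: A1 = 165; m = -21; remainder = value at the root: -3*(-21)^3 - 7*(-21)^2 + 3*(-21)^1 - 1 = (27783) + (-3087) + (-63) + (-1) = 24632; answer 24632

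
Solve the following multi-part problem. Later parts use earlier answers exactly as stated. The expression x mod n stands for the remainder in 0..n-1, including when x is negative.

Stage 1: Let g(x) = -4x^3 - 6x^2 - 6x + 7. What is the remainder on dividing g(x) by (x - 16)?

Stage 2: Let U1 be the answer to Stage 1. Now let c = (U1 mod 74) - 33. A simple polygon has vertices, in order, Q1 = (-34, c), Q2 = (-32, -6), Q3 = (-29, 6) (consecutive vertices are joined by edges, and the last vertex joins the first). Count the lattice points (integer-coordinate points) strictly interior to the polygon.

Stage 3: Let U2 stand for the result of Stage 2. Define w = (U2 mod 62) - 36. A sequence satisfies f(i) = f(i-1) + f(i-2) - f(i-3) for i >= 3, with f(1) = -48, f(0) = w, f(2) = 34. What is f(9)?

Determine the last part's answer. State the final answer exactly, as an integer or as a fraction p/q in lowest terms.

Stage 1: remainder = value at the root: -4*(16)^3 - 6*(16)^2 - 6*(16)^1 + 7 = (-16384) + (-1536) + (-96) + (7) = -18009; answer -18009
Stage 2: U1 = -18009; c = 14; cross terms: (-34*-6 - -32*14)=652, (-32*6 - -29*-6)=-366, (-29*14 - -34*6)=-202; twice the area = |84| = 84; area = 42; boundary points = 2 + 3 + 1 = 6; strictly interior points = area - boundary/2 + 1 = 40; answer 40
Stage 3: U2 = 40; w = 4; f(3) = 1*(34) + 1*(-48) - 1*(4) = -18; iterating: f(3)=-18, f(4)=64, f(5)=12, f(6)=94, f(7)=42, f(8)=124, f(9)=72; answer 72

72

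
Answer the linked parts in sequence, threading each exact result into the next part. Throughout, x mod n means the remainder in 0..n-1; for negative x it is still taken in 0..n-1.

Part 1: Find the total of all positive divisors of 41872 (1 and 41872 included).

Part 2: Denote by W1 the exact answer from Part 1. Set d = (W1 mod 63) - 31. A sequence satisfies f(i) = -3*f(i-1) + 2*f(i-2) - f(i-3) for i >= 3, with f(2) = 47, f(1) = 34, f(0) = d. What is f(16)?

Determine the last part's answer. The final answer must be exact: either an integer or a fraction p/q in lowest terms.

1199983291

Part 1: 41872 = 2^4 * 2617; sigma = (1 + 2 + 4 + 8 + 16) * (1 + 2617) = 31 * 2618 = 81158; answer 81158
Part 2: W1 = 81158; d = -17; f(3) = -3*(47) + 2*(34) - 1*(-17) = -56; iterating: f(3)=-56, f(4)=228, f(5)=-843, f(6)=3041, f(7)=-11037, f(8)=40036, f(9)=-145223, f(10)=526778, f(11)=-1910816, f(12)=6931227, f(13)=-25142091, f(14)=91199543, f(15)=-330814038, f(16)=1199983291; answer 1199983291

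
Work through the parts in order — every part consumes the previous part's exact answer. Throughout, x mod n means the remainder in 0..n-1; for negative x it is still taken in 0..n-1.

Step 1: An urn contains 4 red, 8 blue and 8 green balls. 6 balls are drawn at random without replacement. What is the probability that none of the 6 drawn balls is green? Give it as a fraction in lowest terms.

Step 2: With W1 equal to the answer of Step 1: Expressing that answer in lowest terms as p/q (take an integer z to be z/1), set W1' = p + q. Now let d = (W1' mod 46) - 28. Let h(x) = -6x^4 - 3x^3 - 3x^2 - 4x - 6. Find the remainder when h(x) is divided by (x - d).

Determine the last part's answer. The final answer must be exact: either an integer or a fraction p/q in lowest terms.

-178522

Step 1: total draws C(20,6) = 38760; favorable C(12,6) = 924; P = 77/3230; answer 77/3230
Step 2: W1 = 77/3230; threaded value p + q = 3307; d = 13; remainder = value at the root: -6*(13)^4 - 3*(13)^3 - 3*(13)^2 - 4*(13)^1 - 6 = (-171366) + (-6591) + (-507) + (-52) + (-6) = -178522; answer -178522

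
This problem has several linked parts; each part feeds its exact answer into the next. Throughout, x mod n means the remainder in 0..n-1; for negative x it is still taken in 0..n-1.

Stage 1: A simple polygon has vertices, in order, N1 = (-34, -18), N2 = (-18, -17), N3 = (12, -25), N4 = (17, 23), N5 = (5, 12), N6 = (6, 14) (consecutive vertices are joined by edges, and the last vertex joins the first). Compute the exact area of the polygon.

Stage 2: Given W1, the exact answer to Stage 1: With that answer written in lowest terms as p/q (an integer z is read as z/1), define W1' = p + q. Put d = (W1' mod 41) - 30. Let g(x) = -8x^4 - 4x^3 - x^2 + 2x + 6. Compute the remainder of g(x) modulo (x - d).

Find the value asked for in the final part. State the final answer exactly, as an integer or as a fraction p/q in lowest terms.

Stage 1: cross terms: (-34*-17 - -18*-18)=254, (-18*-25 - 12*-17)=654, (12*23 - 17*-25)=701, (17*12 - 5*23)=89, (5*14 - 6*12)=-2, (6*-18 - -34*14)=368; twice the area = |2064| = 2064; area = 1032; answer 1032
Stage 2: W1 = 1032; threaded value p + q = 1033; d = -22; remainder = value at the root: -8*(-22)^4 - 4*(-22)^3 - 1*(-22)^2 + 2*(-22)^1 + 6 = (-1874048) + (42592) + (-484) + (-44) + (6) = -1831978; answer -1831978

-1831978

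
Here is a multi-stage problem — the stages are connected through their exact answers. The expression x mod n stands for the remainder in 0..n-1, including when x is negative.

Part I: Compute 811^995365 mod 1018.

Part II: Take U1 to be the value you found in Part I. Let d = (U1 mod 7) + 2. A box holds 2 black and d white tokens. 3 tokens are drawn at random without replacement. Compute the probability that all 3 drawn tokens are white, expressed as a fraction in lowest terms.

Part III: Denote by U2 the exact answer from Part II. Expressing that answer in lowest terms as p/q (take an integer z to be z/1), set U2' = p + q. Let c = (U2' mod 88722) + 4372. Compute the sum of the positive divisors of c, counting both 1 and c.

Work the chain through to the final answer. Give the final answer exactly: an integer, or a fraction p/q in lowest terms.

7680

Part I: squarings mod 1018: 811^1=811, 811^2=93, 811^4=505, 811^8=525, 811^16=765, 811^32=893, 811^64=355, 811^128=811, 811^256=93, 811^512=505, 811^1024=525, 811^2048=765, 811^4096=893, 811^8192=355, 811^16384=811, 811^32768=93, 811^65536=505, 811^131072=525, 811^262144=765, 811^524288=893; 811^995365 = 811^1 * 811^4 * 811^32 * 811^4096 * 811^8192 * 811^65536 * 811^131072 * 811^262144 * 811^524288 = 439 (mod 1018); answer 439
Part II: U1 = 439; d = 7; total draws C(9,3) = 84; favorable C(7,3) = 35; P = 5/12; answer 5/12
Part III: U2 = 5/12; threaded value p + q = 17; c = 4389; 4389 = 3 * 7 * 11 * 19; sigma = (1 + 3) * (1 + 7) * (1 + 11) * (1 + 19) = 4 * 8 * 12 * 20 = 7680; answer 7680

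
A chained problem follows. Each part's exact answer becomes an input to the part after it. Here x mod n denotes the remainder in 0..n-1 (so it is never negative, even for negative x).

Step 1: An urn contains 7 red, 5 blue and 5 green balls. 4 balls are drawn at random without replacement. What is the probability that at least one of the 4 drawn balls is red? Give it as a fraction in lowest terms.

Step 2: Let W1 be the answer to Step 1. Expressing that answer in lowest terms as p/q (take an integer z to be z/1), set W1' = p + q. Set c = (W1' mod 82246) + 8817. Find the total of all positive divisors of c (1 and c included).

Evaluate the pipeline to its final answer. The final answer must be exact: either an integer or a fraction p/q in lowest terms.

13326

Step 1: total draws C(17,4) = 2380; complement C(10,4) = 210; favorable 2380 - 210 = 2170; P = 31/34; answer 31/34
Step 2: W1 = 31/34; threaded value p + q = 65; c = 8882; 8882 = 2 * 4441; sigma = (1 + 2) * (1 + 4441) = 3 * 4442 = 13326; answer 13326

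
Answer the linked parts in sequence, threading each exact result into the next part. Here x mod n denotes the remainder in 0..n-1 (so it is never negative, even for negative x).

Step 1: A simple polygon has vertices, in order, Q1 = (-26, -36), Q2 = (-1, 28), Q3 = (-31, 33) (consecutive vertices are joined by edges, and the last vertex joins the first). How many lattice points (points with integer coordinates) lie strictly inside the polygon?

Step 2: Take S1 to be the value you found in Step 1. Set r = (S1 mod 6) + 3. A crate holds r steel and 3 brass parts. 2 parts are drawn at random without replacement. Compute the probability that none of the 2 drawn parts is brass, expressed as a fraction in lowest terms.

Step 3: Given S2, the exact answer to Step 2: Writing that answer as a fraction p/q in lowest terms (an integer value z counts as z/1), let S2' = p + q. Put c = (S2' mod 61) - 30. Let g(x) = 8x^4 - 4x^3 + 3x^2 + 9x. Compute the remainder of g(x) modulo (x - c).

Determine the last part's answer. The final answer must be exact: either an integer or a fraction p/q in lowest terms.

2711016

Step 1: cross terms: (-26*28 - -1*-36)=-764, (-1*33 - -31*28)=835, (-31*-36 - -26*33)=1974; twice the area = |2045| = 2045; area = 2045/2; boundary points = 1 + 5 + 1 = 7; strictly interior points = area - boundary/2 + 1 = 1020; answer 1020
Step 2: S1 = 1020; r = 3; total draws C(6,2) = 15; favorable C(3,2) = 3; P = 1/5; answer 1/5
Step 3: S2 = 1/5; threaded value p + q = 6; c = -24; remainder = value at the root: 8*(-24)^4 - 4*(-24)^3 + 3*(-24)^2 + 9*(-24)^1 = (2654208) + (55296) + (1728) + (-216) = 2711016; answer 2711016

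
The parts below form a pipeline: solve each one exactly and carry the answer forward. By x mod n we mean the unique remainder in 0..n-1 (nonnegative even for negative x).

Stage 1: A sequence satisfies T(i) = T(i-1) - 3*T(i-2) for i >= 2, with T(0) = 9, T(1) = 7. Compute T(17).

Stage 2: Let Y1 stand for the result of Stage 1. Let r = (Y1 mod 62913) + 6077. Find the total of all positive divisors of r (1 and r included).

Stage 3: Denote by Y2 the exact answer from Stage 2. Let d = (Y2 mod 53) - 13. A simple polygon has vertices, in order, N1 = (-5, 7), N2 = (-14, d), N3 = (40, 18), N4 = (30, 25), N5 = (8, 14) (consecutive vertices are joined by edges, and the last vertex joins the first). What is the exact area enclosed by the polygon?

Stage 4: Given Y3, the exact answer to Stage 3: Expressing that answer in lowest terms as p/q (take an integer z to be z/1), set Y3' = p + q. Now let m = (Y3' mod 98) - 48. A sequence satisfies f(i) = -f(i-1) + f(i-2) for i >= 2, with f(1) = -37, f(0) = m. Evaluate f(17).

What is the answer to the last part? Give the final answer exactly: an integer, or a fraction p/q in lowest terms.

-36388

Stage 1: T(2) = 1*(7) - 3*(9) = -20; iterating: T(2)=-20, T(3)=-41, T(4)=19, T(5)=142, T(6)=85, T(7)=-341, T(8)=-596, T(9)=427, T(10)=2215, T(11)=934, T(12)=-5711, T(13)=-8513, T(14)=8620, T(15)=34159, T(16)=8299, T(17)=-94178; answer -94178
Stage 2: Y1 = -94178; r = 37725; 37725 = 3 * 5^2 * 503; sigma = (1 + 3) * (1 + 5 + 25) * (1 + 503) = 4 * 31 * 504 = 62496; answer 62496
Stage 3: Y2 = 62496; d = -4; cross terms: (-5*-4 - -14*7)=118, (-14*18 - 40*-4)=-92, (40*25 - 30*18)=460, (30*14 - 8*25)=220, (8*7 - -5*14)=126; twice the area = |832| = 832; area = 416; answer 416
Stage 4: Y3 = 416; threaded value p + q = 417; m = -23; f(2) = -1*(-37) + 1*(-23) = 14; iterating: f(2)=14, f(3)=-51, f(4)=65, f(5)=-116, f(6)=181, f(7)=-297, f(8)=478, f(9)=-775, f(10)=1253, f(11)=-2028, f(12)=3281, f(13)=-5309, f(14)=8590, f(15)=-13899, f(16)=22489, f(17)=-36388; answer -36388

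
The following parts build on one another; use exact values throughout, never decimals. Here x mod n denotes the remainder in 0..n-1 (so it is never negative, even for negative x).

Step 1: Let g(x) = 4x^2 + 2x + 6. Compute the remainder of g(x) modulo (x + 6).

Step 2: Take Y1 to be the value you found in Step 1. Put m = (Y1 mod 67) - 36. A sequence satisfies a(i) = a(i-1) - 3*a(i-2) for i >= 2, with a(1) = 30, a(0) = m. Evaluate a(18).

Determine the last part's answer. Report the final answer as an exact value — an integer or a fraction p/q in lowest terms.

-129024

Step 1: remainder = value at the root: 4*(-6)^2 + 2*(-6)^1 + 6 = (144) + (-12) + (6) = 138; answer 138
Step 2: Y1 = 138; m = -32; a(2) = 1*(30) - 3*(-32) = 126; iterating: a(2)=126, a(3)=36, a(4)=-342, a(5)=-450, a(6)=576, a(7)=1926, a(8)=198, a(9)=-5580, a(10)=-6174, a(11)=10566, a(12)=29088, a(13)=-2610, a(14)=-89874, a(15)=-82044, a(16)=187578, a(17)=433710, a(18)=-129024; answer -129024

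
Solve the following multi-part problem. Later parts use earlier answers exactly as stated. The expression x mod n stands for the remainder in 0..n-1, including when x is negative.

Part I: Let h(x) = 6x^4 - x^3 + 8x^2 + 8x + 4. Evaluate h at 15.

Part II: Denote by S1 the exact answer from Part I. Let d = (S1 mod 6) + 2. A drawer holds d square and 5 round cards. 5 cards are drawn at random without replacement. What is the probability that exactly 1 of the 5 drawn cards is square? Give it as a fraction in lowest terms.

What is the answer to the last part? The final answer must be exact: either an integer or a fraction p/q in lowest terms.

Part I: 6*(15)^4 - 1*(15)^3 + 8*(15)^2 + 8*(15)^1 + 4 = (303750) + (-3375) + (1800) + (120) + (4) = 302299; answer 302299
Part II: S1 = 302299; d = 3; total draws C(8,5) = 56; favorable C(3,1)*C(5,4) = 15; P = 15/56; answer 15/56

15/56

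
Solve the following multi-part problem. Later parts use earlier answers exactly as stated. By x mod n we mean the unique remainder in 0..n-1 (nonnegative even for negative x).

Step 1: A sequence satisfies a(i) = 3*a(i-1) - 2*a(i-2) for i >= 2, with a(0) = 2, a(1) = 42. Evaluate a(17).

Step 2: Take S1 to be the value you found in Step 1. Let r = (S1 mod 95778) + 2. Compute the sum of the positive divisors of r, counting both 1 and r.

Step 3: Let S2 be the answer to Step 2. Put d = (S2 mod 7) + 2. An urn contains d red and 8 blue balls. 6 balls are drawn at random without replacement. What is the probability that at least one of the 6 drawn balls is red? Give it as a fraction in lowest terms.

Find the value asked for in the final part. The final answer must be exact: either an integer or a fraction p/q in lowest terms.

Step 1: a(2) = 3*(42) - 2*(2) = 122; iterating: a(2)=122, a(3)=282, a(4)=602, a(5)=1242, a(6)=2522, a(7)=5082, a(8)=10202, a(9)=20442, a(10)=40922, a(11)=81882, a(12)=163802, a(13)=327642, a(14)=655322, a(15)=1310682, a(16)=2621402, a(17)=5242842; answer 5242842
Step 2: S1 = 5242842; r = 70832; 70832 = 2^4 * 19 * 233; sigma = (1 + 2 + 4 + 8 + 16) * (1 + 19) * (1 + 233) = 31 * 20 * 234 = 145080; answer 145080
Step 3: S2 = 145080; d = 7; total draws C(15,6) = 5005; complement C(8,6) = 28; favorable 5005 - 28 = 4977; P = 711/715; answer 711/715

711/715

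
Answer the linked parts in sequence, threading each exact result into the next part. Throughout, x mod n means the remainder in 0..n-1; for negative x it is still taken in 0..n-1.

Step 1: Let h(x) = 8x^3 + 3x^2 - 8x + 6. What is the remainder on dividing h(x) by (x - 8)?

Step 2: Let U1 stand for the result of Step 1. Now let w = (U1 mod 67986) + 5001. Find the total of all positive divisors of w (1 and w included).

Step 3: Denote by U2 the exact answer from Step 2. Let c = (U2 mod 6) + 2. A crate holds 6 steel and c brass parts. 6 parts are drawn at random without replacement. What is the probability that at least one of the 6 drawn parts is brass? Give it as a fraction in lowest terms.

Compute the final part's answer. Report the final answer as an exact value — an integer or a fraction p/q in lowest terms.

27/28

Step 1: remainder = value at the root: 8*(8)^3 + 3*(8)^2 - 8*(8)^1 + 6 = (4096) + (192) + (-64) + (6) = 4230; answer 4230
Step 2: U1 = 4230; w = 9231; 9231 = 3 * 17 * 181; sigma = (1 + 3) * (1 + 17) * (1 + 181) = 4 * 18 * 182 = 13104; answer 13104
Step 3: U2 = 13104; c = 2; total draws C(8,6) = 28; complement C(6,6) = 1; favorable 28 - 1 = 27; P = 27/28; answer 27/28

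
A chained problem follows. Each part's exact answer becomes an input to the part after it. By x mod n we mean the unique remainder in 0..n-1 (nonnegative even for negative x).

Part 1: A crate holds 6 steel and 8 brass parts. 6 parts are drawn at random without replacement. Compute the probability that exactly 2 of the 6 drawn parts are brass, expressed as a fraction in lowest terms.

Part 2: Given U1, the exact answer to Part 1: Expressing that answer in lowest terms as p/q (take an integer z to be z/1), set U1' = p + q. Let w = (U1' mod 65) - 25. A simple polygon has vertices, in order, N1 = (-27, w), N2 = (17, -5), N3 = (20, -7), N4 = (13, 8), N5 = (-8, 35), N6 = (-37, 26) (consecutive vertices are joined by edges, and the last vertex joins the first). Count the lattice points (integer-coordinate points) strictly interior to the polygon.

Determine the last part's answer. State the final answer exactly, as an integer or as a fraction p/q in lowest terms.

Part 1: total draws C(14,6) = 3003; favorable C(8,2)*C(6,4) = 420; P = 20/143; answer 20/143
Part 2: U1 = 20/143; threaded value p + q = 163; w = 8; cross terms: (-27*-5 - 17*8)=-1, (17*-7 - 20*-5)=-19, (20*8 - 13*-7)=251, (13*35 - -8*8)=519, (-8*26 - -37*35)=1087, (-37*8 - -27*26)=406; twice the area = |2243| = 2243; area = 2243/2; boundary points = 1 + 1 + 1 + 3 + 1 + 2 = 9; strictly interior points = area - boundary/2 + 1 = 1118; answer 1118

1118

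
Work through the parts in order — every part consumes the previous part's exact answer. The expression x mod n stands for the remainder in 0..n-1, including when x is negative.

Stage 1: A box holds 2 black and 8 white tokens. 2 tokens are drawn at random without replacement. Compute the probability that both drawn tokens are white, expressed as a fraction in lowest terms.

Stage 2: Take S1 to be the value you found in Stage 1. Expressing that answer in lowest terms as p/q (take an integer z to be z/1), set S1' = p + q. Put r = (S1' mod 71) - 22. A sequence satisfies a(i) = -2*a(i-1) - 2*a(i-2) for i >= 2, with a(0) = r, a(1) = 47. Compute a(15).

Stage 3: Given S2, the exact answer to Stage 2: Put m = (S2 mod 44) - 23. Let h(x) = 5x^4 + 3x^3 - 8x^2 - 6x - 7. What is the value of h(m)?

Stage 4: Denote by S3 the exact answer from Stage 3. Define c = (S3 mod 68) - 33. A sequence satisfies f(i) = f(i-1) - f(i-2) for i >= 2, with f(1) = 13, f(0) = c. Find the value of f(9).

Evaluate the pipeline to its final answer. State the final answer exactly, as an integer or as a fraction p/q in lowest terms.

-34

Stage 1: total draws C(10,2) = 45; favorable C(8,2) = 28; P = 28/45; answer 28/45
Stage 2: S1 = 28/45; threaded value p + q = 73; r = -20; a(2) = -2*(47) - 2*(-20) = -54; iterating: a(2)=-54, a(3)=14, a(4)=80, a(5)=-188, a(6)=216, a(7)=-56, a(8)=-320, a(9)=752, a(10)=-864, a(11)=224, a(12)=1280, a(13)=-3008, a(14)=3456, a(15)=-896; answer -896
Stage 3: S2 = -896; m = 5; 5*(5)^4 + 3*(5)^3 - 8*(5)^2 - 6*(5)^1 - 7 = (3125) + (375) + (-200) + (-30) + (-7) = 3263; answer 3263
Stage 4: S3 = 3263; c = 34; f(2) = 1*(13) - 1*(34) = -21; iterating: f(2)=-21, f(3)=-34, f(4)=-13, f(5)=21, f(6)=34, f(7)=13, f(8)=-21, f(9)=-34; answer -34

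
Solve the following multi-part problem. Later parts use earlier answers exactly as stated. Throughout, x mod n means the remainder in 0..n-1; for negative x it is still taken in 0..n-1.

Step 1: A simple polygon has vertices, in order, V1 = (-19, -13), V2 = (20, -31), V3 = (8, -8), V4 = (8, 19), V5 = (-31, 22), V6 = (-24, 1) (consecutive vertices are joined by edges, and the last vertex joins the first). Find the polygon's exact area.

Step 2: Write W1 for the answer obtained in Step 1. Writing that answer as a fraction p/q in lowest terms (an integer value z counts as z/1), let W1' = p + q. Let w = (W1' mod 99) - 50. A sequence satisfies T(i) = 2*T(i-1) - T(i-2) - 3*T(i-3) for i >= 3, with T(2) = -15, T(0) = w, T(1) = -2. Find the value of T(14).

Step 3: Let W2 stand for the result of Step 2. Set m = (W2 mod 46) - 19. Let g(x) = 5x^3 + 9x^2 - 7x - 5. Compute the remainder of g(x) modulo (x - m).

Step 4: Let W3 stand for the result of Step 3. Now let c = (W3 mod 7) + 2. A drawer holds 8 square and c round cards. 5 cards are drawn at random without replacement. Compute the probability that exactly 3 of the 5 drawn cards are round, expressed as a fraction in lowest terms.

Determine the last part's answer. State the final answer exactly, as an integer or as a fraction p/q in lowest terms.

140/429

Step 1: cross terms: (-19*-31 - 20*-13)=849, (20*-8 - 8*-31)=88, (8*19 - 8*-8)=216, (8*22 - -31*19)=765, (-31*1 - -24*22)=497, (-24*-13 - -19*1)=331; twice the area = |2746| = 2746; area = 1373; answer 1373
Step 2: W1 = 1373; threaded value p + q = 1374; w = 37; T(3) = 2*(-15) - 1*(-2) - 3*(37) = -139; iterating: T(3)=-139, T(4)=-257, T(5)=-330, T(6)=14, T(7)=1129, T(8)=3234, T(9)=5297, T(10)=3973, T(11)=-7053, T(12)=-33970, T(13)=-72806, T(14)=-90483; answer -90483
Step 3: W2 = -90483; m = 26; remainder = value at the root: 5*(26)^3 + 9*(26)^2 - 7*(26)^1 - 5 = (87880) + (6084) + (-182) + (-5) = 93777; answer 93777
Step 4: W3 = 93777; c = 7; total draws C(15,5) = 3003; favorable C(7,3)*C(8,2) = 980; P = 140/429; answer 140/429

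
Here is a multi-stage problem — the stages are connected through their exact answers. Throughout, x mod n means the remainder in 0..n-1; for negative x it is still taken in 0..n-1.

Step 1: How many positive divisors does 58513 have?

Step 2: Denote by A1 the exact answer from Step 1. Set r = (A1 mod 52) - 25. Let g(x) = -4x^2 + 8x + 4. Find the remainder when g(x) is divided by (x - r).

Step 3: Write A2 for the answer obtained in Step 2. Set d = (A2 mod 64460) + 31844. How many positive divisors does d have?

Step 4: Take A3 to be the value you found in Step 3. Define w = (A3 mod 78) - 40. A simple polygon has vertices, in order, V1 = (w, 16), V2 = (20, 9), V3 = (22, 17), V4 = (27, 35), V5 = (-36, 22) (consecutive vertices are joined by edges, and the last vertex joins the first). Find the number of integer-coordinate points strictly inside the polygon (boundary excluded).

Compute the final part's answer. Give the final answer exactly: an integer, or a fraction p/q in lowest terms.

Step 1: 58513 = 7 * 13 * 643; number of divisors = (1+1) * (1+1) * (1+1) = 8; answer 8
Step 2: A1 = 8; r = -17; remainder = value at the root: -4*(-17)^2 + 8*(-17)^1 + 4 = (-1156) + (-136) + (4) = -1288; answer -1288
Step 3: A2 = -1288; d = 95016; 95016 = 2^3 * 3 * 37 * 107; number of divisors = (3+1) * (1+1) * (1+1) * (1+1) = 32; answer 32
Step 4: A3 = 32; w = -8; cross terms: (-8*9 - 20*16)=-392, (20*17 - 22*9)=142, (22*35 - 27*17)=311, (27*22 - -36*35)=1854, (-36*16 - -8*22)=-400; twice the area = |1515| = 1515; area = 1515/2; boundary points = 7 + 2 + 1 + 1 + 2 = 13; strictly interior points = area - boundary/2 + 1 = 752; answer 752

752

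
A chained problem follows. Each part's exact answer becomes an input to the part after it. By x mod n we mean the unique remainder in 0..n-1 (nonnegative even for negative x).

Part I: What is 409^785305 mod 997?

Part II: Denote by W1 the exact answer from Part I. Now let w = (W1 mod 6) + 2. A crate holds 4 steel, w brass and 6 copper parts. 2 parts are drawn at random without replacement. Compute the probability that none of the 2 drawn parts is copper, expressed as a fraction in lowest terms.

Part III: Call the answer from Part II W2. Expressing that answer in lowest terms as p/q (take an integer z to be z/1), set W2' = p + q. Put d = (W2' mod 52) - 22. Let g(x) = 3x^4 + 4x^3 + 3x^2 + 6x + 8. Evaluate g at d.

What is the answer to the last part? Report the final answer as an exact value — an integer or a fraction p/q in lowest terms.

95064

Part I: squarings mod 997: 409^1=409, 409^2=782, 409^4=363, 409^8=165, 409^16=306, 409^32=915, 409^64=742, 409^128=220, 409^256=544, 409^512=824, 409^1024=19, 409^2048=361, 409^4096=711, 409^8192=42, 409^16384=767, 409^32768=59, 409^65536=490, 409^131072=820, 409^262144=422, 409^524288=618; 409^785305 = 409^1 * 409^8 * 409^16 * 409^128 * 409^256 * 409^512 * 409^2048 * 409^4096 * 409^8192 * 409^16384 * 409^32768 * 409^65536 * 409^131072 * 409^524288 = 743 (mod 997); answer 743
Part II: W1 = 743; w = 7; total draws C(17,2) = 136; favorable C(11,2) = 55; P = 55/136; answer 55/136
Part III: W2 = 55/136; threaded value p + q = 191; d = 13; 3*(13)^4 + 4*(13)^3 + 3*(13)^2 + 6*(13)^1 + 8 = (85683) + (8788) + (507) + (78) + (8) = 95064; answer 95064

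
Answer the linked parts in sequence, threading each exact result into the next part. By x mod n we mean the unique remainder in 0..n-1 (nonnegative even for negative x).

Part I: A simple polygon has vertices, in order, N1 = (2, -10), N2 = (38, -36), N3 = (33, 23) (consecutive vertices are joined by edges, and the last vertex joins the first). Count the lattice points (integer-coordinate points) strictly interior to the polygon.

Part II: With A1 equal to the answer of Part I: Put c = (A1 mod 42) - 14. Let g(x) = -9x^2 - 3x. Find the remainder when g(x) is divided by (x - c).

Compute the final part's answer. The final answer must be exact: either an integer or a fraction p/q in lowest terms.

-2352

Part I: cross terms: (2*-36 - 38*-10)=308, (38*23 - 33*-36)=2062, (33*-10 - 2*23)=-376; twice the area = |1994| = 1994; area = 997; boundary points = 2 + 1 + 1 = 4; strictly interior points = area - boundary/2 + 1 = 996; answer 996
Part II: A1 = 996; c = 16; remainder = value at the root: -9*(16)^2 - 3*(16)^1 = (-2304) + (-48) = -2352; answer -2352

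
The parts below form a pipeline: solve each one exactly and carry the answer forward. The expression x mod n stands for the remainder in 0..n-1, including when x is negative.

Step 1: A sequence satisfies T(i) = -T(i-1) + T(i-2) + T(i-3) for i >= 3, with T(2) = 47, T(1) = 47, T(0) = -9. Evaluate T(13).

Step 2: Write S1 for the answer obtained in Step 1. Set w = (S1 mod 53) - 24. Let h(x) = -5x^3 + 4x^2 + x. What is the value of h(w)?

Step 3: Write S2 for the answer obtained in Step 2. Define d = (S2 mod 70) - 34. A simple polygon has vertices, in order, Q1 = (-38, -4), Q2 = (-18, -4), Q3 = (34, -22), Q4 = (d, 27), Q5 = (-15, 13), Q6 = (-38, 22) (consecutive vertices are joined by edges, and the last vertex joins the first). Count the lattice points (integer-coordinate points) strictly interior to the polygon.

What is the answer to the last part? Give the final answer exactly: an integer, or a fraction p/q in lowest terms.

1618

Step 1: T(3) = -1*(47) + 1*(47) + 1*(-9) = -9; iterating: T(3)=-9, T(4)=103, T(5)=-65, T(6)=159, T(7)=-121, T(8)=215, T(9)=-177, T(10)=271, T(11)=-233, T(12)=327, T(13)=-289; answer -289
Step 2: S1 = -289; w = 5; -5*(5)^3 + 4*(5)^2 + 1*(5)^1 = (-625) + (100) + (5) = -520; answer -520
Step 3: S2 = -520; d = 6; cross terms: (-38*-4 - -18*-4)=80, (-18*-22 - 34*-4)=532, (34*27 - 6*-22)=1050, (6*13 - -15*27)=483, (-15*22 - -38*13)=164, (-38*-4 - -38*22)=988; twice the area = |3297| = 3297; area = 3297/2; boundary points = 20 + 2 + 7 + 7 + 1 + 26 = 63; strictly interior points = area - boundary/2 + 1 = 1618; answer 1618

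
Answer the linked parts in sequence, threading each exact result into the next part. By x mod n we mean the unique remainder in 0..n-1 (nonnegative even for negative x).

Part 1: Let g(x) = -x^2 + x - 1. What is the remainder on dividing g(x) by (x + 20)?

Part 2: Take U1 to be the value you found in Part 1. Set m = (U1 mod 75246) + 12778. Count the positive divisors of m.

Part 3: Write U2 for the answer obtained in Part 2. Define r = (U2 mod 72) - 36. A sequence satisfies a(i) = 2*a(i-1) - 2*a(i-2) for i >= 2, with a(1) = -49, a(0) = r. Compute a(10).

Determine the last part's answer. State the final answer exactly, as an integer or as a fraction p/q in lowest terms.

Part 1: remainder = value at the root: -1*(-20)^2 + 1*(-20)^1 - 1 = (-400) + (-20) + (-1) = -421; answer -421
Part 2: U1 = -421; m = 87603; 87603 = 3 * 29201; number of divisors = (1+1) * (1+1) = 4; answer 4
Part 3: U2 = 4; r = -32; a(2) = 2*(-49) - 2*(-32) = -34; iterating: a(2)=-34, a(3)=30, a(4)=128, a(5)=196, a(6)=136, a(7)=-120, a(8)=-512, a(9)=-784, a(10)=-544; answer -544

-544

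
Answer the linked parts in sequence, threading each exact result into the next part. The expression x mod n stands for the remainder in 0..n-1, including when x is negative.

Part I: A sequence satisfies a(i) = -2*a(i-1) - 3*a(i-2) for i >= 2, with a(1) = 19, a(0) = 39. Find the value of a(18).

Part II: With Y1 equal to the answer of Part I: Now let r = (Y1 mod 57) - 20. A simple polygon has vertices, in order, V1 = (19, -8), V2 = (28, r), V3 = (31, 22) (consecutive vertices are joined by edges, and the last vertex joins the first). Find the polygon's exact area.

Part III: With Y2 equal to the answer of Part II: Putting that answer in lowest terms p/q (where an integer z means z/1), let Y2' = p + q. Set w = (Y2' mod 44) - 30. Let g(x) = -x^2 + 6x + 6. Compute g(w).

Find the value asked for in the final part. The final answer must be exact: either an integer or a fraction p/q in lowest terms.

-34

Part I: a(2) = -2*(19) - 3*(39) = -155; iterating: a(2)=-155, a(3)=253, a(4)=-41, a(5)=-677, a(6)=1477, a(7)=-923, a(8)=-2585, a(9)=7939, a(10)=-8123, a(11)=-7571, a(12)=39511, a(13)=-56309, a(14)=-5915, a(15)=180757, a(16)=-343769, a(17)=145267, a(18)=740773; answer 740773
Part II: Y1 = 740773; r = -19; cross terms: (19*-19 - 28*-8)=-137, (28*22 - 31*-19)=1205, (31*-8 - 19*22)=-666; twice the area = |402| = 402; area = 201; answer 201
Part III: Y2 = 201; threaded value p + q = 202; w = -4; -1*(-4)^2 + 6*(-4)^1 + 6 = (-16) + (-24) + (6) = -34; answer -34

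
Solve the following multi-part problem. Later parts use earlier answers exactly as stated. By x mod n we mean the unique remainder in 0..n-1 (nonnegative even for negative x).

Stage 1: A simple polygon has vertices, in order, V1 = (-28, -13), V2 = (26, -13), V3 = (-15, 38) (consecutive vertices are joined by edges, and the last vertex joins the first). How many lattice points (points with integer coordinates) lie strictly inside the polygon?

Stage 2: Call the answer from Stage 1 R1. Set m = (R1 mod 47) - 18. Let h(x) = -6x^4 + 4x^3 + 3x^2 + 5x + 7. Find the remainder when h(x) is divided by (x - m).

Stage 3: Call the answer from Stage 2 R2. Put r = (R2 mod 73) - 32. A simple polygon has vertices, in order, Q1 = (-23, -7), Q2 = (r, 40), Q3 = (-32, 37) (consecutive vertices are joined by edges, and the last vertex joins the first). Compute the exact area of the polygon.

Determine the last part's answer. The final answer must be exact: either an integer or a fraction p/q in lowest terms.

Stage 1: cross terms: (-28*-13 - 26*-13)=702, (26*38 - -15*-13)=793, (-15*-13 - -28*38)=1259; twice the area = |2754| = 2754; area = 1377; boundary points = 54 + 1 + 1 = 56; strictly interior points = area - boundary/2 + 1 = 1350; answer 1350
Stage 2: R1 = 1350; m = 16; remainder = value at the root: -6*(16)^4 + 4*(16)^3 + 3*(16)^2 + 5*(16)^1 + 7 = (-393216) + (16384) + (768) + (80) + (7) = -375977; answer -375977
Stage 3: R2 = -375977; r = 14; cross terms: (-23*40 - 14*-7)=-822, (14*37 - -32*40)=1798, (-32*-7 - -23*37)=1075; twice the area = |2051| = 2051; area = 2051/2; answer 2051/2

2051/2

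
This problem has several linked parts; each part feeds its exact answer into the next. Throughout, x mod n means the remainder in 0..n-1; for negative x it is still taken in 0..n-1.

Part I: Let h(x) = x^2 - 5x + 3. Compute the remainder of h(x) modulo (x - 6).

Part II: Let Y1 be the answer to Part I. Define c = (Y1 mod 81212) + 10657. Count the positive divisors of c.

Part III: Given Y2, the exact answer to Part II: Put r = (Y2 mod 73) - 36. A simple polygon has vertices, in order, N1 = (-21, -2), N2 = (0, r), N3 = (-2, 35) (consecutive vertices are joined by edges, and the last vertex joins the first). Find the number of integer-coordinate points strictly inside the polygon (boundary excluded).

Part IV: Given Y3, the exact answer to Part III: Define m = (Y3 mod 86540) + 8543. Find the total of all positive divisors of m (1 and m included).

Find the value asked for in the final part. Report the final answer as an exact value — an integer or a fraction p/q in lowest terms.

Part I: remainder = value at the root: 1*(6)^2 - 5*(6)^1 + 3 = (36) + (-30) + (3) = 9; answer 9
Part II: Y1 = 9; c = 10666; 10666 = 2 * 5333; number of divisors = (1+1) * (1+1) = 4; answer 4
Part III: Y2 = 4; r = -32; cross terms: (-21*-32 - 0*-2)=672, (0*35 - -2*-32)=-64, (-2*-2 - -21*35)=739; twice the area = |1347| = 1347; area = 1347/2; boundary points = 3 + 1 + 1 = 5; strictly interior points = area - boundary/2 + 1 = 672; answer 672
Part IV: Y3 = 672; m = 9215; 9215 = 5 * 19 * 97; sigma = (1 + 5) * (1 + 19) * (1 + 97) = 6 * 20 * 98 = 11760; answer 11760

11760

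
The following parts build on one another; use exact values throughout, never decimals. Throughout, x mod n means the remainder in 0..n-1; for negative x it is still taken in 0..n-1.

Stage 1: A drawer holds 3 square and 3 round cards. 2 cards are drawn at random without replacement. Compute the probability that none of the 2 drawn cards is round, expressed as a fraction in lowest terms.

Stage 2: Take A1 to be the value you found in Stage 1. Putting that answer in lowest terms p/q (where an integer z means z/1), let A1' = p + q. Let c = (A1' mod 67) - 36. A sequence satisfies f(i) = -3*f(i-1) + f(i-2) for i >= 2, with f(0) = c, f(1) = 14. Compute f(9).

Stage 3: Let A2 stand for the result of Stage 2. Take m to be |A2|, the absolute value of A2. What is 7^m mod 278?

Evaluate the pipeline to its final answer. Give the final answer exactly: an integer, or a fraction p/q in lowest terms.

159

Stage 1: total draws C(6,2) = 15; favorable C(3,2) = 3; P = 1/5; answer 1/5
Stage 2: A1 = 1/5; threaded value p + q = 6; c = -30; f(2) = -3*(14) + 1*(-30) = -72; iterating: f(2)=-72, f(3)=230, f(4)=-762, f(5)=2516, f(6)=-8310, f(7)=27446, f(8)=-90648, f(9)=299390; answer 299390
Stage 3: A2 = 299390; m = 299390; squarings mod 278: 7^1=7, 7^2=49, 7^4=177, 7^8=193, 7^16=275, 7^32=9, 7^64=81, 7^128=167, 7^256=89, 7^512=137, 7^1024=143, 7^2048=155, 7^4096=117, 7^8192=67, 7^16384=41, 7^32768=13, 7^65536=169, 7^131072=205, 7^262144=47; 7^299390 = 7^2 * 7^4 * 7^8 * 7^16 * 7^32 * 7^64 * 7^256 * 7^4096 * 7^32768 * 7^262144 = 159 (mod 278); answer 159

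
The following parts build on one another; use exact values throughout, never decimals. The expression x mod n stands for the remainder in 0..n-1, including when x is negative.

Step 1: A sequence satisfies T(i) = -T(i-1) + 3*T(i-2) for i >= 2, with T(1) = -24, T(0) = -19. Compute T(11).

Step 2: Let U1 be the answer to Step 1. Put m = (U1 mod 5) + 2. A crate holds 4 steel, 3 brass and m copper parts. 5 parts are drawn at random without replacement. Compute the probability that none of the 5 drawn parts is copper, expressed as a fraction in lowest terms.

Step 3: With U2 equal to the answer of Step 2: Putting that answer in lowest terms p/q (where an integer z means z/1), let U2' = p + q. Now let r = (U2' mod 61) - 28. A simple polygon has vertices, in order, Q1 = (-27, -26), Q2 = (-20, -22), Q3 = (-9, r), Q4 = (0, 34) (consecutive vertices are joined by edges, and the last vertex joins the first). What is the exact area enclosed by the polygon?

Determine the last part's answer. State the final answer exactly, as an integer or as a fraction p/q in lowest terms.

394

Step 1: T(2) = -1*(-24) + 3*(-19) = -33; iterating: T(2)=-33, T(3)=-39, T(4)=-60, T(5)=-57, T(6)=-123, T(7)=-48, T(8)=-321, T(9)=177, T(10)=-1140, T(11)=1671; answer 1671
Step 2: U1 = 1671; m = 3; total draws C(10,5) = 252; favorable C(7,5) = 21; P = 1/12; answer 1/12
Step 3: U2 = 1/12; threaded value p + q = 13; r = -15; cross terms: (-27*-22 - -20*-26)=74, (-20*-15 - -9*-22)=102, (-9*34 - 0*-15)=-306, (0*-26 - -27*34)=918; twice the area = |788| = 788; area = 394; answer 394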